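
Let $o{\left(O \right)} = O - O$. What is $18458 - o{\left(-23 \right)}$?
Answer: $18458$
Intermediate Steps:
$o{\left(O \right)} = 0$
$18458 - o{\left(-23 \right)} = 18458 - 0 = 18458 + 0 = 18458$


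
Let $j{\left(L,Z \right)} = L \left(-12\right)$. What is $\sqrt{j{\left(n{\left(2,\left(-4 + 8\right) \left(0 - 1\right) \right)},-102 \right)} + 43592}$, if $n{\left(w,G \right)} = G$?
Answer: $2 \sqrt{10910} \approx 208.9$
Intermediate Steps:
$j{\left(L,Z \right)} = - 12 L$
$\sqrt{j{\left(n{\left(2,\left(-4 + 8\right) \left(0 - 1\right) \right)},-102 \right)} + 43592} = \sqrt{- 12 \left(-4 + 8\right) \left(0 - 1\right) + 43592} = \sqrt{- 12 \cdot 4 \left(-1\right) + 43592} = \sqrt{\left(-12\right) \left(-4\right) + 43592} = \sqrt{48 + 43592} = \sqrt{43640} = 2 \sqrt{10910}$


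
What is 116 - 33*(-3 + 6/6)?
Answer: 182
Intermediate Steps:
116 - 33*(-3 + 6/6) = 116 - 33*(-3 + 6*(⅙)) = 116 - 33*(-3 + 1) = 116 - 33*(-2) = 116 + 66 = 182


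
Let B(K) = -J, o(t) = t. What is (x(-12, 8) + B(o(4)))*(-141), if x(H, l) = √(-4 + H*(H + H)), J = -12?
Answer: -1692 - 282*√71 ≈ -4068.2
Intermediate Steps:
x(H, l) = √(-4 + 2*H²) (x(H, l) = √(-4 + H*(2*H)) = √(-4 + 2*H²))
B(K) = 12 (B(K) = -1*(-12) = 12)
(x(-12, 8) + B(o(4)))*(-141) = (√(-4 + 2*(-12)²) + 12)*(-141) = (√(-4 + 2*144) + 12)*(-141) = (√(-4 + 288) + 12)*(-141) = (√284 + 12)*(-141) = (2*√71 + 12)*(-141) = (12 + 2*√71)*(-141) = -1692 - 282*√71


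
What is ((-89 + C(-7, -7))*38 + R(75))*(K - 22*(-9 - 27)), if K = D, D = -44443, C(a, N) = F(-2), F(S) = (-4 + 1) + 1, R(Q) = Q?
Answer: 147671333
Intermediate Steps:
F(S) = -2 (F(S) = -3 + 1 = -2)
C(a, N) = -2
K = -44443
((-89 + C(-7, -7))*38 + R(75))*(K - 22*(-9 - 27)) = ((-89 - 2)*38 + 75)*(-44443 - 22*(-9 - 27)) = (-91*38 + 75)*(-44443 - 22*(-36)) = (-3458 + 75)*(-44443 + 792) = -3383*(-43651) = 147671333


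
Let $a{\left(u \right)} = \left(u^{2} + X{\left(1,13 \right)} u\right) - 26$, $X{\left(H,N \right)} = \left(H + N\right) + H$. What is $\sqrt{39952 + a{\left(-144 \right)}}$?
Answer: $\sqrt{58502} \approx 241.87$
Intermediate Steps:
$X{\left(H,N \right)} = N + 2 H$
$a{\left(u \right)} = -26 + u^{2} + 15 u$ ($a{\left(u \right)} = \left(u^{2} + \left(13 + 2 \cdot 1\right) u\right) - 26 = \left(u^{2} + \left(13 + 2\right) u\right) - 26 = \left(u^{2} + 15 u\right) - 26 = -26 + u^{2} + 15 u$)
$\sqrt{39952 + a{\left(-144 \right)}} = \sqrt{39952 + \left(-26 + \left(-144\right)^{2} + 15 \left(-144\right)\right)} = \sqrt{39952 - -18550} = \sqrt{39952 + 18550} = \sqrt{58502}$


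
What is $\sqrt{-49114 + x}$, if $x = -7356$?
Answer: $i \sqrt{56470} \approx 237.63 i$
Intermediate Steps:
$\sqrt{-49114 + x} = \sqrt{-49114 - 7356} = \sqrt{-56470} = i \sqrt{56470}$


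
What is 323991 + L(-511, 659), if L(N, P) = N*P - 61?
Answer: -12819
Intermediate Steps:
L(N, P) = -61 + N*P
323991 + L(-511, 659) = 323991 + (-61 - 511*659) = 323991 + (-61 - 336749) = 323991 - 336810 = -12819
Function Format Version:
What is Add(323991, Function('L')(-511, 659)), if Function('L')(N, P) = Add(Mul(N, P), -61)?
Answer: -12819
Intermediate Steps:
Function('L')(N, P) = Add(-61, Mul(N, P))
Add(323991, Function('L')(-511, 659)) = Add(323991, Add(-61, Mul(-511, 659))) = Add(323991, Add(-61, -336749)) = Add(323991, -336810) = -12819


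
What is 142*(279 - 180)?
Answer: 14058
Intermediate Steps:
142*(279 - 180) = 142*99 = 14058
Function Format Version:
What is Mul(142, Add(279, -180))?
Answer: 14058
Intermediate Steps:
Mul(142, Add(279, -180)) = Mul(142, 99) = 14058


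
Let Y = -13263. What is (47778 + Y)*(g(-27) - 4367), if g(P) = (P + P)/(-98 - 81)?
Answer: -26978270085/179 ≈ -1.5072e+8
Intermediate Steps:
g(P) = -2*P/179 (g(P) = (2*P)/(-179) = (2*P)*(-1/179) = -2*P/179)
(47778 + Y)*(g(-27) - 4367) = (47778 - 13263)*(-2/179*(-27) - 4367) = 34515*(54/179 - 4367) = 34515*(-781639/179) = -26978270085/179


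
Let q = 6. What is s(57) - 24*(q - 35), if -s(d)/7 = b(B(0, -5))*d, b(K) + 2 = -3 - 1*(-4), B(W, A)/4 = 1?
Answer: 1095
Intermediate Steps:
B(W, A) = 4 (B(W, A) = 4*1 = 4)
b(K) = -1 (b(K) = -2 + (-3 - 1*(-4)) = -2 + (-3 + 4) = -2 + 1 = -1)
s(d) = 7*d (s(d) = -(-7)*d = 7*d)
s(57) - 24*(q - 35) = 7*57 - 24*(6 - 35) = 399 - 24*(-29) = 399 - 1*(-696) = 399 + 696 = 1095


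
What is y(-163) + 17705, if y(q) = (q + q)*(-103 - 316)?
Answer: 154299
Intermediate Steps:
y(q) = -838*q (y(q) = (2*q)*(-419) = -838*q)
y(-163) + 17705 = -838*(-163) + 17705 = 136594 + 17705 = 154299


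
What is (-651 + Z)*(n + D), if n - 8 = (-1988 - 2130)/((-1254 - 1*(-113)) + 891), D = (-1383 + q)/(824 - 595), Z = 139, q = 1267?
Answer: -351237632/28625 ≈ -12270.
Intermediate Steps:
D = -116/229 (D = (-1383 + 1267)/(824 - 595) = -116/229 ≈ -0.50655)
n = 3059/125 (n = 8 + (-1988 - 2130)/((-1254 - 1*(-113)) + 891) = 8 - 4118/((-1254 + 113) + 891) = 8 - 4118/(-1141 + 891) = 8 - 4118/(-250) = 8 - 4118*(-1/250) = 8 + 2059/125 = 3059/125 ≈ 24.472)
(-651 + Z)*(n + D) = (-651 + 139)*(3059/125 - 116/229) = -512*686011/28625 = -351237632/28625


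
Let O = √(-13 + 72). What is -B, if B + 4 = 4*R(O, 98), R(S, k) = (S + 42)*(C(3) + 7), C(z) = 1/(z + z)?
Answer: -1200 - 86*√59/3 ≈ -1420.2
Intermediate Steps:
O = √59 ≈ 7.6811
C(z) = 1/(2*z)
R(S, k) = 301 + 43*S/6 (R(S, k) = (S + 42)*((½)/3 + 7) = (42 + S)*((½)*(⅓) + 7) = (42 + S)*(⅙ + 7) = (42 + S)*(43/6) = 301 + 43*S/6)
B = 1200 + 86*√59/3 (B = -4 + 4*(301 + 43*√59/6) = -4 + (1204 + 86*√59/3) = 1200 + 86*√59/3 ≈ 1420.2)
-B = -(1200 + 86*√59/3) = -1200 - 86*√59/3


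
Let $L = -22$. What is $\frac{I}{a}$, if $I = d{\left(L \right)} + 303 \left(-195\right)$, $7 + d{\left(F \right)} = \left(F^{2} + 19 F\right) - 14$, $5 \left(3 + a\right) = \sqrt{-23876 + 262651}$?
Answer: $\frac{59040}{3 - \sqrt{9551}} \approx -623.25$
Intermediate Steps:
$a = -3 + \sqrt{9551}$ ($a = -3 + \frac{\sqrt{-23876 + 262651}}{5} = -3 + \frac{\sqrt{238775}}{5} = -3 + \frac{5 \sqrt{9551}}{5} = -3 + \sqrt{9551} \approx 94.729$)
$d{\left(F \right)} = -21 + F^{2} + 19 F$ ($d{\left(F \right)} = -7 - \left(14 - F^{2} - 19 F\right) = -7 + \left(-14 + F^{2} + 19 F\right) = -21 + F^{2} + 19 F$)
$I = -59040$ ($I = \left(-21 + \left(-22\right)^{2} + 19 \left(-22\right)\right) + 303 \left(-195\right) = \left(-21 + 484 - 418\right) - 59085 = 45 - 59085 = -59040$)
$\frac{I}{a} = - \frac{59040}{-3 + \sqrt{9551}}$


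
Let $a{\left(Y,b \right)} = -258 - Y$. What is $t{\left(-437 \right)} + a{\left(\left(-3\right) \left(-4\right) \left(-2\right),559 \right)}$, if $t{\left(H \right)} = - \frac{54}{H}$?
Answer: $- \frac{102204}{437} \approx -233.88$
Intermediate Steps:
$t{\left(-437 \right)} + a{\left(\left(-3\right) \left(-4\right) \left(-2\right),559 \right)} = - \frac{54}{-437} - \left(258 + \left(-3\right) \left(-4\right) \left(-2\right)\right) = \left(-54\right) \left(- \frac{1}{437}\right) - \left(258 + 12 \left(-2\right)\right) = \frac{54}{437} - 234 = - \frac{102204}{437}$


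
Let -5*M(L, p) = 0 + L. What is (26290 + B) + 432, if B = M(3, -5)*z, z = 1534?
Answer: 129008/5 ≈ 25802.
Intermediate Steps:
M(L, p) = -L/5 (M(L, p) = -(0 + L)/5 = -L/5)
B = -4602/5 (B = -⅕*3*1534 = -⅗*1534 = -4602/5 ≈ -920.40)
(26290 + B) + 432 = (26290 - 4602/5) + 432 = 126848/5 + 432 = 129008/5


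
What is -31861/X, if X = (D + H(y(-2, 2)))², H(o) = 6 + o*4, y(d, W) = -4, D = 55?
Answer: -31861/2025 ≈ -15.734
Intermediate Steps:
H(o) = 6 + 4*o
X = 2025 (X = (55 + (6 + 4*(-4)))² = (55 + (6 - 16))² = (55 - 10)² = 45² = 2025)
-31861/X = -31861/2025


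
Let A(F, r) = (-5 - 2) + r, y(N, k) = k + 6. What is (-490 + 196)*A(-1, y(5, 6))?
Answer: -1470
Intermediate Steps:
y(N, k) = 6 + k
A(F, r) = -7 + r
(-490 + 196)*A(-1, y(5, 6)) = (-490 + 196)*(-7 + (6 + 6)) = -294*(-7 + 12) = -294*5 = -1470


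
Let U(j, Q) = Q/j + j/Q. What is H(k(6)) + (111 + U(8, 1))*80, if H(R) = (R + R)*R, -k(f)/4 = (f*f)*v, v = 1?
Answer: 51002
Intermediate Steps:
k(f) = -4*f² (k(f) = -4*f*f = -4*f²)
H(R) = 2*R² (H(R) = (2*R)*R = 2*R²)
H(k(6)) + (111 + U(8, 1))*80 = 2*(-4*6²)² + (111 + (1/8 + 8/1))*80 = 2*(-4*36)² + (111 + (1*(⅛) + 8*1))*80 = 2*(-144)² + (111 + (⅛ + 8))*80 = 2*20736 + (111 + 65/8)*80 = 41472 + (953/8)*80 = 41472 + 9530 = 51002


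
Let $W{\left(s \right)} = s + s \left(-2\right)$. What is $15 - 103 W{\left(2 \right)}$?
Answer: $221$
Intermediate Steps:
$W{\left(s \right)} = - s$ ($W{\left(s \right)} = s - 2 s = - s$)
$15 - 103 W{\left(2 \right)} = 15 - 103 \left(\left(-1\right) 2\right) = 15 - -206 = 15 + 206 = 221$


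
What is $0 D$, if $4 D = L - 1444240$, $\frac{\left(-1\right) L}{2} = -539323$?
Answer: $0$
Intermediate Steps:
$L = 1078646$ ($L = \left(-2\right) \left(-539323\right) = 1078646$)
$D = - \frac{182797}{2}$ ($D = \frac{1078646 - 1444240}{4} = \frac{1}{4} \left(-365594\right) = - \frac{182797}{2} \approx -91399.0$)
$0 D = 0 \left(- \frac{182797}{2}\right) = 0$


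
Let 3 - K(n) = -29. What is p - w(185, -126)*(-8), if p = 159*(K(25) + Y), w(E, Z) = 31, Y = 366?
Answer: 63530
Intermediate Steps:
K(n) = 32 (K(n) = 3 - 1*(-29) = 3 + 29 = 32)
p = 63282 (p = 159*(32 + 366) = 159*398 = 63282)
p - w(185, -126)*(-8) = 63282 - 31*(-8) = 63282 - 1*(-248) = 63282 + 248 = 63530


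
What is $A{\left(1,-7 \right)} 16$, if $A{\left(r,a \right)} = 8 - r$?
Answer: $112$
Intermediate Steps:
$A{\left(1,-7 \right)} 16 = \left(8 - 1\right) 16 = 7 \cdot 16 = 112$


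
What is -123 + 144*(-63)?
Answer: -9195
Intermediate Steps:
-123 + 144*(-63) = -123 - 9072 = -9195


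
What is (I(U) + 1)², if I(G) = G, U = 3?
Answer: 16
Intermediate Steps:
(I(U) + 1)² = (3 + 1)² = 4² = 16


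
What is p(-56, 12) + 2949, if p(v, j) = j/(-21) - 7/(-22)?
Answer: 454107/154 ≈ 2948.7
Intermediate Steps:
p(v, j) = 7/22 - j/21 (p(v, j) = j*(-1/21) - 7*(-1/22) = -j/21 + 7/22 = 7/22 - j/21)
p(-56, 12) + 2949 = (7/22 - 1/21*12) + 2949 = (7/22 - 4/7) + 2949 = -39/154 + 2949 = 454107/154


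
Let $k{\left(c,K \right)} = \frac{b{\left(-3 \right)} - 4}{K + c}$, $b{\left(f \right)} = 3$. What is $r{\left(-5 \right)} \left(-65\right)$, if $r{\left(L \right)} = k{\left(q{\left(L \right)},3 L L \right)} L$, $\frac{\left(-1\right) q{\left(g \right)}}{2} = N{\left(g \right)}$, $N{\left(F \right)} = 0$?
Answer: $- \frac{13}{3} \approx -4.3333$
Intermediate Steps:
$q{\left(g \right)} = 0$ ($q{\left(g \right)} = \left(-2\right) 0 = 0$)
$k{\left(c,K \right)} = - \frac{1}{K + c}$ ($k{\left(c,K \right)} = \frac{3 - 4}{K + c} = - \frac{1}{K + c}$)
$r{\left(L \right)} = - \frac{1}{3 L}$ ($r{\left(L \right)} = - \frac{1}{3 L L + 0} L = - \frac{1}{3 L^{2} + 0} L = - \frac{1}{3 L^{2}} L = - \frac{1}{3 L}$)
$r{\left(-5 \right)} \left(-65\right) = - \frac{1}{3 \left(-5\right)} \left(-65\right) = \left(- \frac{1}{3}\right) \left(- \frac{1}{5}\right) \left(-65\right) = \frac{1}{15} \left(-65\right) = - \frac{13}{3}$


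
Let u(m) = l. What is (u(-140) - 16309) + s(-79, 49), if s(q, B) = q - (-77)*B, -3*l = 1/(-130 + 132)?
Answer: -75691/6 ≈ -12615.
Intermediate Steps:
l = -1/6 (l = -1/(3*(-130 + 132)) = -1/3/2 = -1/3*1/2 = -1/6 ≈ -0.16667)
s(q, B) = q + 77*B
u(m) = -1/6
(u(-140) - 16309) + s(-79, 49) = (-1/6 - 16309) + (-79 + 77*49) = -97855/6 + (-79 + 3773) = -97855/6 + 3694 = -75691/6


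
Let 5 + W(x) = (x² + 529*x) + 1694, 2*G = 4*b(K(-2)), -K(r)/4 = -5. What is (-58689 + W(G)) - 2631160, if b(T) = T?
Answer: -2665400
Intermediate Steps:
K(r) = 20 (K(r) = -4*(-5) = 20)
G = 40 (G = (4*20)/2 = (½)*80 = 40)
W(x) = 1689 + x² + 529*x (W(x) = -5 + ((x² + 529*x) + 1694) = -5 + (1694 + x² + 529*x) = 1689 + x² + 529*x)
(-58689 + W(G)) - 2631160 = (-58689 + (1689 + 40² + 529*40)) - 2631160 = (-58689 + (1689 + 1600 + 21160)) - 2631160 = (-58689 + 24449) - 2631160 = -34240 - 2631160 = -2665400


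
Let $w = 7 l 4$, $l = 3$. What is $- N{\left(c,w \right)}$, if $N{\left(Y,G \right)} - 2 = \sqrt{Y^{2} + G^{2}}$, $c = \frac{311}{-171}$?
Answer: $-2 - \frac{\sqrt{206421217}}{171} \approx -86.02$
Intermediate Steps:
$c = - \frac{311}{171}$ ($c = 311 \left(- \frac{1}{171}\right) = - \frac{311}{171} \approx -1.8187$)
$w = 84$ ($w = 7 \cdot 3 \cdot 4 = 21 \cdot 4 = 84$)
$N{\left(Y,G \right)} = 2 + \sqrt{G^{2} + Y^{2}}$ ($N{\left(Y,G \right)} = 2 + \sqrt{Y^{2} + G^{2}} = 2 + \sqrt{G^{2} + Y^{2}}$)
$- N{\left(c,w \right)} = - (2 + \sqrt{84^{2} + \left(- \frac{311}{171}\right)^{2}}) = - (2 + \sqrt{7056 + \frac{96721}{29241}}) = - (2 + \sqrt{\frac{206421217}{29241}}) = - (2 + \frac{\sqrt{206421217}}{171}) = -2 - \frac{\sqrt{206421217}}{171}$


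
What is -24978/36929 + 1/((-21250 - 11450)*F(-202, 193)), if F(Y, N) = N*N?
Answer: -30424260606329/44981084096700 ≈ -0.67638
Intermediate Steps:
F(Y, N) = N²
-24978/36929 + 1/((-21250 - 11450)*F(-202, 193)) = -24978/36929 + 1/((-21250 - 11450)*(193²)) = -24978*1/36929 + 1/(-32700*37249) = -24978/36929 - 1/32700*1/37249 = -24978/36929 - 1/1218042300 = -30424260606329/44981084096700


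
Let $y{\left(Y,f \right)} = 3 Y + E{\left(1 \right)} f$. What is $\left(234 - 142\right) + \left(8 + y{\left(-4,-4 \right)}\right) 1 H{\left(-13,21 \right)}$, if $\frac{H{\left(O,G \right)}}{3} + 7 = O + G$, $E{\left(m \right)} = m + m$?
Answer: $56$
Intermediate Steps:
$E{\left(m \right)} = 2 m$
$y{\left(Y,f \right)} = 2 f + 3 Y$ ($y{\left(Y,f \right)} = 3 Y + 2 \cdot 1 f = 3 Y + 2 f = 2 f + 3 Y$)
$H{\left(O,G \right)} = -21 + 3 G + 3 O$ ($H{\left(O,G \right)} = -21 + 3 \left(O + G\right) = -21 + 3 \left(G + O\right) = -21 + \left(3 G + 3 O\right) = -21 + 3 G + 3 O$)
$\left(234 - 142\right) + \left(8 + y{\left(-4,-4 \right)}\right) 1 H{\left(-13,21 \right)} = \left(234 - 142\right) + \left(8 + \left(2 \left(-4\right) + 3 \left(-4\right)\right)\right) 1 \left(-21 + 3 \cdot 21 + 3 \left(-13\right)\right) = \left(234 - 142\right) + \left(8 - 20\right) 1 \left(-21 + 63 - 39\right) = 92 + \left(8 - 20\right) 1 \cdot 3 = 92 + \left(-12\right) 1 \cdot 3 = 92 - 36 = 56$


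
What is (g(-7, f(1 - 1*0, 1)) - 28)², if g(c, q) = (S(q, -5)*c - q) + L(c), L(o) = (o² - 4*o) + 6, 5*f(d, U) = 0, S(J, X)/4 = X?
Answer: 38025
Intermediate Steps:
S(J, X) = 4*X
f(d, U) = 0 (f(d, U) = (⅕)*0 = 0)
L(o) = 6 + o² - 4*o
g(c, q) = 6 + c² - q - 24*c (g(c, q) = ((4*(-5))*c - q) + (6 + c² - 4*c) = (-20*c - q) + (6 + c² - 4*c) = (-q - 20*c) + (6 + c² - 4*c) = 6 + c² - q - 24*c)
(g(-7, f(1 - 1*0, 1)) - 28)² = ((6 + (-7)² - 1*0 - 24*(-7)) - 28)² = ((6 + 49 + 0 + 168) - 28)² = (223 - 28)² = 195² = 38025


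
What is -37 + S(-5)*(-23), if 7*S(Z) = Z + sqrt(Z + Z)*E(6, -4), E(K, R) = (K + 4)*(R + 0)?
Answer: -144/7 + 920*I*sqrt(10)/7 ≈ -20.571 + 415.61*I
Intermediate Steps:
E(K, R) = R*(4 + K) (E(K, R) = (4 + K)*R = R*(4 + K))
S(Z) = Z/7 - 40*sqrt(2)*sqrt(Z)/7 (S(Z) = (Z + sqrt(Z + Z)*(-4*(4 + 6)))/7 = (Z + sqrt(2*Z)*(-4*10))/7 = (Z + (sqrt(2)*sqrt(Z))*(-40))/7 = (Z - 40*sqrt(2)*sqrt(Z))/7 = Z/7 - 40*sqrt(2)*sqrt(Z)/7)
-37 + S(-5)*(-23) = -37 + ((1/7)*(-5) - 40*sqrt(2)*sqrt(-5)/7)*(-23) = -37 + (-5/7 - 40*sqrt(2)*I*sqrt(5)/7)*(-23) = -37 + (-5/7 - 40*I*sqrt(10)/7)*(-23) = -37 + (115/7 + 920*I*sqrt(10)/7) = -144/7 + 920*I*sqrt(10)/7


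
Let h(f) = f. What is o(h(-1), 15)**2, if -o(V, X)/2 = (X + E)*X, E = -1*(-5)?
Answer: 360000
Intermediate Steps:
E = 5
o(V, X) = -2*X*(5 + X) (o(V, X) = -2*(X + 5)*X = -2*(5 + X)*X = -2*X*(5 + X))
o(h(-1), 15)**2 = (-2*15*(5 + 15))**2 = (-2*15*20)**2 = (-600)**2 = 360000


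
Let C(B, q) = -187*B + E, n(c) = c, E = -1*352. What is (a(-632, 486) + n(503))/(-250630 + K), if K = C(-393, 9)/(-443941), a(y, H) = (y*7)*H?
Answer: 954278259901/111265005969 ≈ 8.5766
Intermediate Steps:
E = -352
C(B, q) = -352 - 187*B (C(B, q) = -187*B - 352 = -352 - 187*B)
a(y, H) = 7*H*y (a(y, H) = (7*y)*H = 7*H*y)
K = -73139/443941 (K = (-352 - 187*(-393))/(-443941) = (-352 + 73491)*(-1/443941) = 73139*(-1/443941) = -73139/443941 ≈ -0.16475)
(a(-632, 486) + n(503))/(-250630 + K) = (7*486*(-632) + 503)/(-250630 - 73139/443941) = (-2150064 + 503)/(-111265005969/443941) = -2149561*(-443941/111265005969) = 954278259901/111265005969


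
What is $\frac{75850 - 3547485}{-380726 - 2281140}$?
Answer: $\frac{3471635}{2661866} \approx 1.3042$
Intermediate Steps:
$\frac{75850 - 3547485}{-380726 - 2281140} = - \frac{3471635}{-2661866} = \left(-3471635\right) \left(- \frac{1}{2661866}\right) = \frac{3471635}{2661866}$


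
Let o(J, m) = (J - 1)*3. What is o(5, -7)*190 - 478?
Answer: 1802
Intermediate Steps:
o(J, m) = -3 + 3*J (o(J, m) = (-1 + J)*3 = -3 + 3*J)
o(5, -7)*190 - 478 = (-3 + 3*5)*190 - 478 = (-3 + 15)*190 - 478 = 12*190 - 478 = 2280 - 478 = 1802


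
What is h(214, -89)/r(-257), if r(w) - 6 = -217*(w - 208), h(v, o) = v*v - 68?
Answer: 45728/100911 ≈ 0.45315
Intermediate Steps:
h(v, o) = -68 + v² (h(v, o) = v² - 68 = -68 + v²)
r(w) = 45142 - 217*w (r(w) = 6 - 217*(w - 208) = 6 - 217*(-208 + w) = 6 + (45136 - 217*w) = 45142 - 217*w)
h(214, -89)/r(-257) = (-68 + 214²)/(45142 - 217*(-257)) = (-68 + 45796)/(45142 + 55769) = 45728/100911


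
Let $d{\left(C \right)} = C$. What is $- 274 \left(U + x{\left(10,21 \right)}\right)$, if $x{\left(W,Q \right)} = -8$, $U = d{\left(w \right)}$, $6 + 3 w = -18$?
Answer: $4384$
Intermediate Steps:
$w = -8$ ($w = -2 + \frac{1}{3} \left(-18\right) = -2 - 6 = -8$)
$U = -8$
$- 274 \left(U + x{\left(10,21 \right)}\right) = - 274 \left(-8 - 8\right) = \left(-274\right) \left(-16\right) = 4384$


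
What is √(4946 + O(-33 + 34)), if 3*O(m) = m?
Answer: √44517/3 ≈ 70.330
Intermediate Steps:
O(m) = m/3
√(4946 + O(-33 + 34)) = √(4946 + (-33 + 34)/3) = √(4946 + (⅓)*1) = √(4946 + ⅓) = √(14839/3) = √44517/3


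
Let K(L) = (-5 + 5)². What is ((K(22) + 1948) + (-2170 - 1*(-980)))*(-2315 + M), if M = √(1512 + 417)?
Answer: -1754770 + 758*√1929 ≈ -1.7215e+6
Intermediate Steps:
K(L) = 0 (K(L) = 0² = 0)
M = √1929 ≈ 43.920
((K(22) + 1948) + (-2170 - 1*(-980)))*(-2315 + M) = ((0 + 1948) + (-2170 - 1*(-980)))*(-2315 + √1929) = (1948 + (-2170 + 980))*(-2315 + √1929) = (1948 - 1190)*(-2315 + √1929) = 758*(-2315 + √1929) = -1754770 + 758*√1929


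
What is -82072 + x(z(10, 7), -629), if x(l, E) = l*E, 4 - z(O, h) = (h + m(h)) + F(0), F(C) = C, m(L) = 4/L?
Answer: -558779/7 ≈ -79826.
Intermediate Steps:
z(O, h) = 4 - h - 4/h (z(O, h) = 4 - ((h + 4/h) + 0) = 4 - (h + 4/h) = 4 + (-h - 4/h) = 4 - h - 4/h)
x(l, E) = E*l
-82072 + x(z(10, 7), -629) = -82072 - 629*(4 - 1*7 - 4/7) = -82072 - 629*(4 - 7 - 4*⅐) = -82072 - 629*(4 - 7 - 4/7) = -82072 - 629*(-25/7) = -82072 + 15725/7 = -558779/7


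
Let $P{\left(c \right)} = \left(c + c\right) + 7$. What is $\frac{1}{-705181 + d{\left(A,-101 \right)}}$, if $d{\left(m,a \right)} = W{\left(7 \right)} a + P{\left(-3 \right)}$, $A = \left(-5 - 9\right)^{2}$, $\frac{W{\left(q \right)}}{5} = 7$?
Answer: $- \frac{1}{708715} \approx -1.411 \cdot 10^{-6}$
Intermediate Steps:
$W{\left(q \right)} = 35$ ($W{\left(q \right)} = 5 \cdot 7 = 35$)
$P{\left(c \right)} = 7 + 2 c$ ($P{\left(c \right)} = 2 c + 7 = 7 + 2 c$)
$A = 196$ ($A = \left(-14\right)^{2} = 196$)
$d{\left(m,a \right)} = 1 + 35 a$ ($d{\left(m,a \right)} = 35 a + \left(7 + 2 \left(-3\right)\right) = 35 a + \left(7 - 6\right) = 35 a + 1 = 1 + 35 a$)
$\frac{1}{-705181 + d{\left(A,-101 \right)}} = \frac{1}{-705181 + \left(1 + 35 \left(-101\right)\right)} = \frac{1}{-705181 + \left(1 - 3535\right)} = \frac{1}{-705181 - 3534} = \frac{1}{-708715} = - \frac{1}{708715}$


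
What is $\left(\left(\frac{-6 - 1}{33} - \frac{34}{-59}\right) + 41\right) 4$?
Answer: $\frac{322144}{1947} \approx 165.46$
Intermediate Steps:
$\left(\left(\frac{-6 - 1}{33} - \frac{34}{-59}\right) + 41\right) 4 = \left(\left(\left(-7\right) \frac{1}{33} - - \frac{34}{59}\right) + 41\right) 4 = \left(\left(- \frac{7}{33} + \frac{34}{59}\right) + 41\right) 4 = \left(\frac{709}{1947} + 41\right) 4 = \frac{80536}{1947} \cdot 4 = \frac{322144}{1947}$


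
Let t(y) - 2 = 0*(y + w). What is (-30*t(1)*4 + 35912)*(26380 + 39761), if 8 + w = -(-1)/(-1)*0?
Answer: 2359381752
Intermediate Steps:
w = -8 (w = -8 - (-1)/(-1)*0 = -8 - (-1)*(-1)*0 = -8 - 1*1*0 = -8 - 1*0 = -8 + 0 = -8)
t(y) = 2 (t(y) = 2 + 0*(y - 8) = 2 + 0*(-8 + y) = 2 + 0 = 2)
(-30*t(1)*4 + 35912)*(26380 + 39761) = (-30*2*4 + 35912)*(26380 + 39761) = (-60*4 + 35912)*66141 = (-240 + 35912)*66141 = 35672*66141 = 2359381752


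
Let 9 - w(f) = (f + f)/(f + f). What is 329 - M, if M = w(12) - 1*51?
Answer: 372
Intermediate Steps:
w(f) = 8 (w(f) = 9 - (f + f)/(f + f) = 9 - 2*f/(2*f) = 9 - 2*f*1/(2*f) = 9 - 1*1 = 9 - 1 = 8)
M = -43 (M = 8 - 1*51 = 8 - 51 = -43)
329 - M = 329 - 1*(-43) = 329 + 43 = 372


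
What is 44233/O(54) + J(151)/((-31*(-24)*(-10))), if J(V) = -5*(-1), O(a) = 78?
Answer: 10969771/19344 ≈ 567.09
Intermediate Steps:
J(V) = 5
44233/O(54) + J(151)/((-31*(-24)*(-10))) = 44233/78 + 5/((-31*(-24)*(-10))) = 44233*(1/78) + 5/((744*(-10))) = 44233/78 + 5/(-7440) = 44233/78 + 5*(-1/7440) = 44233/78 - 1/1488 = 10969771/19344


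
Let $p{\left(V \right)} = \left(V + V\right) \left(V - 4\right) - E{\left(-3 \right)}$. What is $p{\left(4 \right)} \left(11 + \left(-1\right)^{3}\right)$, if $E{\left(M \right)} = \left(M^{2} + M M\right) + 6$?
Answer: $-240$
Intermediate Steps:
$E{\left(M \right)} = 6 + 2 M^{2}$ ($E{\left(M \right)} = \left(M^{2} + M^{2}\right) + 6 = 2 M^{2} + 6 = 6 + 2 M^{2}$)
$p{\left(V \right)} = -24 + 2 V \left(-4 + V\right)$ ($p{\left(V \right)} = \left(V + V\right) \left(V - 4\right) - \left(6 + 2 \left(-3\right)^{2}\right) = 2 V \left(-4 + V\right) - \left(6 + 2 \cdot 9\right) = 2 V \left(-4 + V\right) - \left(6 + 18\right) = 2 V \left(-4 + V\right) - 24 = -24 + 2 V \left(-4 + V\right)$)
$p{\left(4 \right)} \left(11 + \left(-1\right)^{3}\right) = \left(-24 - 32 + 2 \cdot 4^{2}\right) \left(11 + \left(-1\right)^{3}\right) = \left(-24 - 32 + 2 \cdot 16\right) \left(11 - 1\right) = \left(-24 - 32 + 32\right) 10 = \left(-24\right) 10 = -240$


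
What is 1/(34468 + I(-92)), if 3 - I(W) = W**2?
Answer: 1/26007 ≈ 3.8451e-5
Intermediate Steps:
I(W) = 3 - W**2
1/(34468 + I(-92)) = 1/(34468 + (3 - 1*(-92)**2)) = 1/(34468 + (3 - 1*8464)) = 1/(34468 + (3 - 8464)) = 1/(34468 - 8461) = 1/26007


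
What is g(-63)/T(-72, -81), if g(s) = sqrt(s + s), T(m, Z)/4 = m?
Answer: -I*sqrt(14)/96 ≈ -0.038976*I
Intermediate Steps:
T(m, Z) = 4*m
g(s) = sqrt(2)*sqrt(s) (g(s) = sqrt(2*s) = sqrt(2)*sqrt(s))
g(-63)/T(-72, -81) = (sqrt(2)*sqrt(-63))/((4*(-72))) = (sqrt(2)*(3*I*sqrt(7)))/(-288) = (3*I*sqrt(14))*(-1/288) = -I*sqrt(14)/96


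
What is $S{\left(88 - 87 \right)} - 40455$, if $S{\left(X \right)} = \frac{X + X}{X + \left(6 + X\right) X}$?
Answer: $- \frac{161819}{4} \approx -40455.0$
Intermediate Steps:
$S{\left(X \right)} = \frac{2 X}{X + X \left(6 + X\right)}$
$S{\left(88 - 87 \right)} - 40455 = \frac{2}{7 + \left(88 - 87\right)} - 40455 = \frac{2}{7 + 1} - 40455 = \frac{2}{8} - 40455 = 2 \cdot \frac{1}{8} - 40455 = \frac{1}{4} - 40455 = - \frac{161819}{4}$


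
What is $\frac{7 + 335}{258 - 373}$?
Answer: $- \frac{342}{115} \approx -2.9739$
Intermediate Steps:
$\frac{7 + 335}{258 - 373} = \frac{342}{-115} = 342 \left(- \frac{1}{115}\right) = - \frac{342}{115}$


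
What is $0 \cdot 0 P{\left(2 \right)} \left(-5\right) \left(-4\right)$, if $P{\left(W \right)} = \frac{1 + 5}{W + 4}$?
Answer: $0$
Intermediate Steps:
$P{\left(W \right)} = \frac{6}{4 + W}$
$0 \cdot 0 P{\left(2 \right)} \left(-5\right) \left(-4\right) = 0 \cdot 0 \frac{6}{4 + 2} \left(-5\right) \left(-4\right) = 0 \cdot \frac{6}{6} \left(-5\right) \left(-4\right) = 0 \cdot 6 \cdot \frac{1}{6} \left(-5\right) \left(-4\right) = 0 \cdot 1 \left(-5\right) \left(-4\right) = 0 \left(-5\right) \left(-4\right) = 0 \left(-4\right) = 0$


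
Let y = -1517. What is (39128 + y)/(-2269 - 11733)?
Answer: -37611/14002 ≈ -2.6861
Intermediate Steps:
(39128 + y)/(-2269 - 11733) = (39128 - 1517)/(-2269 - 11733) = 37611/(-14002) = 37611*(-1/14002) = -37611/14002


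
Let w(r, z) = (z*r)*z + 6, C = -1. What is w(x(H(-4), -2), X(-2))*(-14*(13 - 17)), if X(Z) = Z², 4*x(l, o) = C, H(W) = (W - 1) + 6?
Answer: 112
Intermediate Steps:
H(W) = 5 + W (H(W) = (-1 + W) + 6 = 5 + W)
x(l, o) = -¼ (x(l, o) = (¼)*(-1) = -¼)
w(r, z) = 6 + r*z² (w(r, z) = (r*z)*z + 6 = r*z² + 6 = 6 + r*z²)
w(x(H(-4), -2), X(-2))*(-14*(13 - 17)) = (6 - ((-2)²)²/4)*(-14*(13 - 17)) = (6 - ¼*4²)*(-14*(-4)) = (6 - ¼*16)*56 = (6 - 4)*56 = 2*56 = 112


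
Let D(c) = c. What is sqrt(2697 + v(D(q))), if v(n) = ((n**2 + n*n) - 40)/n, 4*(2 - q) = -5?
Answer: sqrt(1819246)/26 ≈ 51.877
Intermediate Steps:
q = 13/4 (q = 2 - 1/4*(-5) = 2 + 5/4 = 13/4 ≈ 3.2500)
v(n) = (-40 + 2*n**2)/n (v(n) = ((n**2 + n**2) - 40)/n = (2*n**2 - 40)/n = (-40 + 2*n**2)/n)
sqrt(2697 + v(D(q))) = sqrt(2697 + (-40/13/4 + 2*(13/4))) = sqrt(2697 + (-40*4/13 + 13/2)) = sqrt(2697 + (-160/13 + 13/2)) = sqrt(2697 - 151/26) = sqrt(69971/26) = sqrt(1819246)/26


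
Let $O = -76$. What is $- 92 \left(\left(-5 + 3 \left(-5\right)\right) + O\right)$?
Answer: $8832$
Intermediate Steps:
$- 92 \left(\left(-5 + 3 \left(-5\right)\right) + O\right) = - 92 \left(\left(-5 + 3 \left(-5\right)\right) - 76\right) = - 92 \left(\left(-5 - 15\right) - 76\right) = - 92 \left(-20 - 76\right) = \left(-92\right) \left(-96\right) = 8832$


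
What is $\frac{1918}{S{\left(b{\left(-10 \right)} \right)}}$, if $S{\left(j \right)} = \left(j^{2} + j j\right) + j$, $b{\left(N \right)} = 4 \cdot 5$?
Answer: $\frac{959}{410} \approx 2.339$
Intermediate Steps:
$b{\left(N \right)} = 20$
$S{\left(j \right)} = j + 2 j^{2}$ ($S{\left(j \right)} = \left(j^{2} + j^{2}\right) + j = 2 j^{2} + j = j + 2 j^{2}$)
$\frac{1918}{S{\left(b{\left(-10 \right)} \right)}} = \frac{1918}{20 \left(1 + 2 \cdot 20\right)} = \frac{1918}{20 \left(1 + 40\right)} = \frac{1918}{20 \cdot 41} = \frac{1918}{820} = 1918 \cdot \frac{1}{820} = \frac{959}{410}$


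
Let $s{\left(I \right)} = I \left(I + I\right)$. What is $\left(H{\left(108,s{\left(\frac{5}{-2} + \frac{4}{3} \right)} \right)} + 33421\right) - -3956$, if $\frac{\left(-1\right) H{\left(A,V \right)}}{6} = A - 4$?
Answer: $36753$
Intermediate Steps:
$s{\left(I \right)} = 2 I^{2}$ ($s{\left(I \right)} = I 2 I = 2 I^{2}$)
$H{\left(A,V \right)} = 24 - 6 A$ ($H{\left(A,V \right)} = - 6 \left(A - 4\right) = - 6 \left(-4 + A\right) = 24 - 6 A$)
$\left(H{\left(108,s{\left(\frac{5}{-2} + \frac{4}{3} \right)} \right)} + 33421\right) - -3956 = \left(\left(24 - 648\right) + 33421\right) - -3956 = \left(\left(24 - 648\right) + 33421\right) + \left(-59 + 4015\right) = \left(-624 + 33421\right) + 3956 = 32797 + 3956 = 36753$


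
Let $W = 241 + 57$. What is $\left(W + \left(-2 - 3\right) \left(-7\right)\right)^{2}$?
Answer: $110889$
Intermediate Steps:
$W = 298$
$\left(W + \left(-2 - 3\right) \left(-7\right)\right)^{2} = \left(298 + \left(-2 - 3\right) \left(-7\right)\right)^{2} = \left(298 - -35\right)^{2} = \left(298 + 35\right)^{2} = 333^{2} = 110889$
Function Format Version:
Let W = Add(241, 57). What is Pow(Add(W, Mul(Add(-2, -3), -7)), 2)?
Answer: 110889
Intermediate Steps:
W = 298
Pow(Add(W, Mul(Add(-2, -3), -7)), 2) = Pow(Add(298, Mul(Add(-2, -3), -7)), 2) = Pow(Add(298, Mul(-5, -7)), 2) = Pow(Add(298, 35), 2) = Pow(333, 2) = 110889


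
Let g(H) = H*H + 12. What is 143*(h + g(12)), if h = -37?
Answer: 17017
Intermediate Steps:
g(H) = 12 + H**2 (g(H) = H**2 + 12 = 12 + H**2)
143*(h + g(12)) = 143*(-37 + (12 + 12**2)) = 143*(-37 + (12 + 144)) = 143*(-37 + 156) = 143*119 = 17017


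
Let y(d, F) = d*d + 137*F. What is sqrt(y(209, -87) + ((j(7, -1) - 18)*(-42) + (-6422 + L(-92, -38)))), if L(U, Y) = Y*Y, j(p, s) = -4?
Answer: 2*sqrt(6927) ≈ 166.46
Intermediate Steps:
y(d, F) = d**2 + 137*F
L(U, Y) = Y**2
sqrt(y(209, -87) + ((j(7, -1) - 18)*(-42) + (-6422 + L(-92, -38)))) = sqrt((209**2 + 137*(-87)) + ((-4 - 18)*(-42) + (-6422 + (-38)**2))) = sqrt((43681 - 11919) + (-22*(-42) + (-6422 + 1444))) = sqrt(31762 + (924 - 4978)) = sqrt(31762 - 4054) = sqrt(27708) = 2*sqrt(6927)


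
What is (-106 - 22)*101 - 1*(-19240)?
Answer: 6312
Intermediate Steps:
(-106 - 22)*101 - 1*(-19240) = -128*101 + 19240 = -12928 + 19240 = 6312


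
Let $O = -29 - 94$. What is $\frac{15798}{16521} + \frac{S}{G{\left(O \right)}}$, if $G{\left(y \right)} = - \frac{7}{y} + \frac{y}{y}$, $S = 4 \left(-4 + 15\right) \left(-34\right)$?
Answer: $- \frac{506323738}{357955} \approx -1414.5$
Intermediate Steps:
$S = -1496$ ($S = 4 \cdot 11 \left(-34\right) = 44 \left(-34\right) = -1496$)
$O = -123$ ($O = -29 - 94 = -123$)
$G{\left(y \right)} = 1 - \frac{7}{y}$ ($G{\left(y \right)} = - \frac{7}{y} + 1 = 1 - \frac{7}{y}$)
$\frac{15798}{16521} + \frac{S}{G{\left(O \right)}} = \frac{15798}{16521} - \frac{1496}{\frac{1}{-123} \left(-7 - 123\right)} = 15798 \cdot \frac{1}{16521} - \frac{1496}{\left(- \frac{1}{123}\right) \left(-130\right)} = \frac{5266}{5507} - \frac{1496}{\frac{130}{123}} = \frac{5266}{5507} - \frac{92004}{65} = - \frac{506323738}{357955}$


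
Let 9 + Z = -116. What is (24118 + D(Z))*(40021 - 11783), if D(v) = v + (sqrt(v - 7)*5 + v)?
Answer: 673984584 + 282380*I*sqrt(33) ≈ 6.7398e+8 + 1.6222e+6*I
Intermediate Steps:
Z = -125 (Z = -9 - 116 = -125)
D(v) = 2*v + 5*sqrt(-7 + v) (D(v) = v + (sqrt(-7 + v)*5 + v) = v + (5*sqrt(-7 + v) + v) = v + (v + 5*sqrt(-7 + v)) = 2*v + 5*sqrt(-7 + v))
(24118 + D(Z))*(40021 - 11783) = (24118 + (2*(-125) + 5*sqrt(-7 - 125)))*(40021 - 11783) = (24118 + (-250 + 5*sqrt(-132)))*28238 = (24118 + (-250 + 5*(2*I*sqrt(33))))*28238 = (24118 + (-250 + 10*I*sqrt(33)))*28238 = (23868 + 10*I*sqrt(33))*28238 = 673984584 + 282380*I*sqrt(33)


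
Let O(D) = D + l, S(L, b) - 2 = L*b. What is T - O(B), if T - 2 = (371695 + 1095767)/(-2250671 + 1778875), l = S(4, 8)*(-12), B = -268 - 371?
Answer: 246723271/235898 ≈ 1045.9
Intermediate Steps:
S(L, b) = 2 + L*b
B = -639
l = -408 (l = (2 + 4*8)*(-12) = (2 + 32)*(-12) = 34*(-12) = -408)
O(D) = -408 + D (O(D) = D - 408 = -408 + D)
T = -261935/235898 (T = 2 + (371695 + 1095767)/(-2250671 + 1778875) = 2 + 1467462/(-471796) = 2 + 1467462*(-1/471796) = 2 - 733731/235898 = -261935/235898 ≈ -1.1104)
T - O(B) = -261935/235898 - (-408 - 639) = -261935/235898 - 1*(-1047) = -261935/235898 + 1047 = 246723271/235898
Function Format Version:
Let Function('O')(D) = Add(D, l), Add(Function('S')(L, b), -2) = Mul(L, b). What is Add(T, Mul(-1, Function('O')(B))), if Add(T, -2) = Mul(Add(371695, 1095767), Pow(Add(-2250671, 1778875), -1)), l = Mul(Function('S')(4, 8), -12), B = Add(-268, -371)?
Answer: Rational(246723271, 235898) ≈ 1045.9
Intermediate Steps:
Function('S')(L, b) = Add(2, Mul(L, b))
B = -639
l = -408 (l = Mul(Add(2, Mul(4, 8)), -12) = Mul(Add(2, 32), -12) = Mul(34, -12) = -408)
Function('O')(D) = Add(-408, D) (Function('O')(D) = Add(D, -408) = Add(-408, D))
T = Rational(-261935, 235898) (T = Add(2, Mul(Add(371695, 1095767), Pow(Add(-2250671, 1778875), -1))) = Add(2, Mul(1467462, Pow(-471796, -1))) = Add(2, Mul(1467462, Rational(-1, 471796))) = Add(2, Rational(-733731, 235898)) = Rational(-261935, 235898) ≈ -1.1104)
Add(T, Mul(-1, Function('O')(B))) = Add(Rational(-261935, 235898), Mul(-1, Add(-408, -639))) = Add(Rational(-261935, 235898), Mul(-1, -1047)) = Add(Rational(-261935, 235898), 1047) = Rational(246723271, 235898)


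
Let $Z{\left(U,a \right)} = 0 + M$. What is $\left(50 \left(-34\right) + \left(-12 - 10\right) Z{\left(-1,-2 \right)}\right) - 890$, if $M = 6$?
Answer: $-2722$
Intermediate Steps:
$Z{\left(U,a \right)} = 6$ ($Z{\left(U,a \right)} = 0 + 6 = 6$)
$\left(50 \left(-34\right) + \left(-12 - 10\right) Z{\left(-1,-2 \right)}\right) - 890 = \left(50 \left(-34\right) + \left(-12 - 10\right) 6\right) - 890 = \left(-1700 - 132\right) - 890 = -1832 - 890 = -2722$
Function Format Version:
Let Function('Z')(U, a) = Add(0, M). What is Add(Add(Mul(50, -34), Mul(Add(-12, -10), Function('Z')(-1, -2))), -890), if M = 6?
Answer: -2722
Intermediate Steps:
Function('Z')(U, a) = 6 (Function('Z')(U, a) = Add(0, 6) = 6)
Add(Add(Mul(50, -34), Mul(Add(-12, -10), Function('Z')(-1, -2))), -890) = Add(Add(Mul(50, -34), Mul(Add(-12, -10), 6)), -890) = Add(Add(-1700, Mul(-22, 6)), -890) = Add(Add(-1700, -132), -890) = Add(-1832, -890) = -2722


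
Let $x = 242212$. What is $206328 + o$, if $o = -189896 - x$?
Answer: $-225780$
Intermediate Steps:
$o = -432108$ ($o = -189896 - 242212 = -432108$)
$206328 + o = 206328 - 432108 = -225780$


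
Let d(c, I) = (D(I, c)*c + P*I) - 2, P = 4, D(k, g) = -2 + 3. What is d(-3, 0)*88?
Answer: -440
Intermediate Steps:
D(k, g) = 1
d(c, I) = -2 + c + 4*I (d(c, I) = (1*c + 4*I) - 2 = (c + 4*I) - 2 = -2 + c + 4*I)
d(-3, 0)*88 = (-2 - 3 + 4*0)*88 = (-2 - 3 + 0)*88 = -5*88 = -440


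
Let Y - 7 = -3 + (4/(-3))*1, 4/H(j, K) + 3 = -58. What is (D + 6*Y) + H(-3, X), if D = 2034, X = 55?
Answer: 125046/61 ≈ 2049.9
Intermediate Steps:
H(j, K) = -4/61 (H(j, K) = 4/(-3 - 58) = 4/(-61) = 4*(-1/61) = -4/61)
Y = 8/3 (Y = 7 + (-3 + (4/(-3))*1) = 7 + (-3 + (4*(-⅓))*1) = 7 + (-3 - 4/3*1) = 7 + (-3 - 4/3) = 7 - 13/3 = 8/3 ≈ 2.6667)
(D + 6*Y) + H(-3, X) = (2034 + 6*(8/3)) - 4/61 = (2034 + 16) - 4/61 = 2050 - 4/61 = 125046/61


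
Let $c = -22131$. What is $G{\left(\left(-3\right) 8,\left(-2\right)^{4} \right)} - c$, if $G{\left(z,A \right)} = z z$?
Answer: $22707$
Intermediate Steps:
$G{\left(z,A \right)} = z^{2}$
$G{\left(\left(-3\right) 8,\left(-2\right)^{4} \right)} - c = \left(\left(-3\right) 8\right)^{2} - -22131 = \left(-24\right)^{2} + 22131 = 576 + 22131 = 22707$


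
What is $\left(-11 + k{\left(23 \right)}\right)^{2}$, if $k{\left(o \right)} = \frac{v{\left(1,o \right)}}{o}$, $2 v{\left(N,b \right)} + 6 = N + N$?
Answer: $\frac{65025}{529} \approx 122.92$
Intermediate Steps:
$v{\left(N,b \right)} = -3 + N$ ($v{\left(N,b \right)} = -3 + \frac{N + N}{2} = -3 + \frac{2 N}{2} = -3 + N$)
$k{\left(o \right)} = - \frac{2}{o}$ ($k{\left(o \right)} = \frac{-3 + 1}{o} = - \frac{2}{o}$)
$\left(-11 + k{\left(23 \right)}\right)^{2} = \left(-11 - \frac{2}{23}\right)^{2} = \left(- \frac{255}{23}\right)^{2} = \frac{65025}{529}$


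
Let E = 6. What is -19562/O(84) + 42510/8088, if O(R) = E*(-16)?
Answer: 3381217/16176 ≈ 209.03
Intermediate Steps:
O(R) = -96 (O(R) = 6*(-16) = -96)
-19562/O(84) + 42510/8088 = -19562/(-96) + 42510/8088 = -19562*(-1/96) + 42510*(1/8088) = 9781/48 + 7085/1348 = 3381217/16176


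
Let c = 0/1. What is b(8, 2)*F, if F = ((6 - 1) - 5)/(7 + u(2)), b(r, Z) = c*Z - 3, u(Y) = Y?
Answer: 0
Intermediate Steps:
c = 0 (c = 0*1 = 0)
b(r, Z) = -3 (b(r, Z) = 0*Z - 3 = 0 - 3 = -3)
F = 0 (F = ((6 - 1) - 5)/(7 + 2) = (5 - 5)/9 = 0*(⅑) = 0)
b(8, 2)*F = -3*0 = 0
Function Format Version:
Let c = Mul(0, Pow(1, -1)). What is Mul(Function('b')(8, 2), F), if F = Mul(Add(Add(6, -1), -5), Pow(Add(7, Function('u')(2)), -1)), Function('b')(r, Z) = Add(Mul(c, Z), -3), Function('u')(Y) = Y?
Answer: 0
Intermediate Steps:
c = 0 (c = Mul(0, 1) = 0)
Function('b')(r, Z) = -3 (Function('b')(r, Z) = Add(Mul(0, Z), -3) = Add(0, -3) = -3)
F = 0 (F = Mul(Add(Add(6, -1), -5), Pow(Add(7, 2), -1)) = Mul(Add(5, -5), Pow(9, -1)) = Mul(0, Rational(1, 9)) = 0)
Mul(Function('b')(8, 2), F) = Mul(-3, 0) = 0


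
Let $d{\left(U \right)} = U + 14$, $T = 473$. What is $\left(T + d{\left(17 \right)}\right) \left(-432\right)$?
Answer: $-217728$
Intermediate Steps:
$d{\left(U \right)} = 14 + U$
$\left(T + d{\left(17 \right)}\right) \left(-432\right) = \left(473 + \left(14 + 17\right)\right) \left(-432\right) = \left(473 + 31\right) \left(-432\right) = 504 \left(-432\right) = -217728$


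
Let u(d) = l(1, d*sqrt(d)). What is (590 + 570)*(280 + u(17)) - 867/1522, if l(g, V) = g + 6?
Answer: 506703373/1522 ≈ 3.3292e+5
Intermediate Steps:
l(g, V) = 6 + g
u(d) = 7 (u(d) = 6 + 1 = 7)
(590 + 570)*(280 + u(17)) - 867/1522 = (590 + 570)*(280 + 7) - 867/1522 = 1160*287 + (1/1522)*(-867) = 332920 - 867/1522 = 506703373/1522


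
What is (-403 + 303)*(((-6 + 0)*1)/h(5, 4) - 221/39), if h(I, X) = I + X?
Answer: 1900/3 ≈ 633.33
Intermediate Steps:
(-403 + 303)*(((-6 + 0)*1)/h(5, 4) - 221/39) = (-403 + 303)*(((-6 + 0)*1)/(5 + 4) - 221/39) = -100*(-6*1/9 - 221*1/39) = -100*(-6*⅑ - 17/3) = -100*(-⅔ - 17/3) = -100*(-19/3) = 1900/3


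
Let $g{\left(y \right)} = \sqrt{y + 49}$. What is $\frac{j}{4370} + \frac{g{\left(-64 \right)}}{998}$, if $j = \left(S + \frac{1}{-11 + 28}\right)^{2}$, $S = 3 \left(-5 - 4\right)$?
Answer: $\frac{104882}{631465} + \frac{i \sqrt{15}}{998} \approx 0.16609 + 0.0038807 i$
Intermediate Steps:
$S = -27$ ($S = 3 \left(-9\right) = -27$)
$g{\left(y \right)} = \sqrt{49 + y}$
$j = \frac{209764}{289}$ ($j = \left(-27 + \frac{1}{-11 + 28}\right)^{2} = \left(-27 + \frac{1}{17}\right)^{2} = \left(- \frac{458}{17}\right)^{2} = \frac{209764}{289} \approx 725.83$)
$\frac{j}{4370} + \frac{g{\left(-64 \right)}}{998} = \frac{209764}{289 \cdot 4370} + \frac{\sqrt{49 - 64}}{998} = \frac{209764}{289} \cdot \frac{1}{4370} + \sqrt{-15} \cdot \frac{1}{998} = \frac{104882}{631465} + i \sqrt{15} \cdot \frac{1}{998} = \frac{104882}{631465} + \frac{i \sqrt{15}}{998}$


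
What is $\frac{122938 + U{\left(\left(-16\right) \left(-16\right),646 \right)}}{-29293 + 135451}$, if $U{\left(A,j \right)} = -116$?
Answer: $\frac{61411}{53079} \approx 1.157$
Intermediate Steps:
$\frac{122938 + U{\left(\left(-16\right) \left(-16\right),646 \right)}}{-29293 + 135451} = \frac{122938 - 116}{-29293 + 135451} = \frac{122822}{106158} = 122822 \cdot \frac{1}{106158} = \frac{61411}{53079}$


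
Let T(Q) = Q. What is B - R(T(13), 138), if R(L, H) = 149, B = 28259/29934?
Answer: -4431907/29934 ≈ -148.06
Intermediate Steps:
B = 28259/29934 (B = 28259*(1/29934) = 28259/29934 ≈ 0.94404)
B - R(T(13), 138) = 28259/29934 - 1*149 = 28259/29934 - 149 = -4431907/29934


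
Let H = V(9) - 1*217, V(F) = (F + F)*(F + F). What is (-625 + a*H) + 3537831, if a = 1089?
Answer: 3653729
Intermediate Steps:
V(F) = 4*F² (V(F) = (2*F)*(2*F) = 4*F²)
H = 107 (H = 4*9² - 1*217 = 4*81 - 217 = 324 - 217 = 107)
(-625 + a*H) + 3537831 = (-625 + 1089*107) + 3537831 = (-625 + 116523) + 3537831 = 115898 + 3537831 = 3653729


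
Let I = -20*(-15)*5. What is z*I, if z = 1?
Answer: 1500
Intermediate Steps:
I = 1500 (I = 300*5 = 1500)
z*I = 1*1500 = 1500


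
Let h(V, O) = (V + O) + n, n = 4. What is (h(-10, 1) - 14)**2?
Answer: 361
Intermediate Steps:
h(V, O) = 4 + O + V (h(V, O) = (V + O) + 4 = (O + V) + 4 = 4 + O + V)
(h(-10, 1) - 14)**2 = ((4 + 1 - 10) - 14)**2 = (-5 - 14)**2 = (-19)**2 = 361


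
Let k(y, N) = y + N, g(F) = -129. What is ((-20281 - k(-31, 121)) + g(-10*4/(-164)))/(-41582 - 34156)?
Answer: 10250/37869 ≈ 0.27067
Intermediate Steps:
k(y, N) = N + y
((-20281 - k(-31, 121)) + g(-10*4/(-164)))/(-41582 - 34156) = ((-20281 - (121 - 31)) - 129)/(-41582 - 34156) = ((-20281 - 1*90) - 129)/(-75738) = ((-20281 - 90) - 129)*(-1/75738) = (-20371 - 129)*(-1/75738) = -20500*(-1/75738) = 10250/37869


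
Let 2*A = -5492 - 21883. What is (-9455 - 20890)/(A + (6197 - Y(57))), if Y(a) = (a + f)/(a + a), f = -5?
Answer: 3459330/853969 ≈ 4.0509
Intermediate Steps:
Y(a) = (-5 + a)/(2*a) (Y(a) = (a - 5)/(a + a) = (-5 + a)/((2*a)) = (-5 + a)*(1/(2*a)) = (-5 + a)/(2*a))
A = -27375/2 (A = (-5492 - 21883)/2 = (½)*(-27375) = -27375/2 ≈ -13688.)
(-9455 - 20890)/(A + (6197 - Y(57))) = (-9455 - 20890)/(-27375/2 + (6197 - (-5 + 57)/(2*57))) = -30345/(-27375/2 + (6197 - 52/(2*57))) = -30345/(-27375/2 + (6197 - 1*26/57)) = -30345/(-27375/2 + (6197 - 26/57)) = -30345/(-27375/2 + 353203/57) = -30345/(-853969/114) = -30345*(-114/853969) = 3459330/853969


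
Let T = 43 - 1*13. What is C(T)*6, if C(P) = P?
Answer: 180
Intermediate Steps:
T = 30 (T = 43 - 13 = 30)
C(T)*6 = 30*6 = 180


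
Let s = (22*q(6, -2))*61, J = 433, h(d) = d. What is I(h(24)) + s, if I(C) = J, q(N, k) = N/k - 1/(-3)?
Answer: -9437/3 ≈ -3145.7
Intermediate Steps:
q(N, k) = 1/3 + N/k (q(N, k) = N/k - 1*(-1/3) = N/k + 1/3 = 1/3 + N/k)
I(C) = 433
s = -10736/3 (s = (22*((6 + (1/3)*(-2))/(-2)))*61 = (22*(-(6 - 2/3)/2))*61 = (22*(-1/2*16/3))*61 = (22*(-8/3))*61 = -176/3*61 = -10736/3 ≈ -3578.7)
I(h(24)) + s = 433 - 10736/3 = -9437/3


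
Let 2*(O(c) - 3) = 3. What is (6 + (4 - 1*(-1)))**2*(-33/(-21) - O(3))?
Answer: -4961/14 ≈ -354.36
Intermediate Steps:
O(c) = 9/2 (O(c) = 3 + (1/2)*3 = 3 + 3/2 = 9/2)
(6 + (4 - 1*(-1)))**2*(-33/(-21) - O(3)) = (6 + (4 - 1*(-1)))**2*(-33/(-21) - 1*9/2) = (6 + (4 + 1))**2*(-33*(-1/21) - 9/2) = (6 + 5)**2*(11/7 - 9/2) = 11**2*(-41/14) = 121*(-41/14) = -4961/14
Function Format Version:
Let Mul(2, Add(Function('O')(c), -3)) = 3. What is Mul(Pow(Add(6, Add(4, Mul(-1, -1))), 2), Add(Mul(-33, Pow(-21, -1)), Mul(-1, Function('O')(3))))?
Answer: Rational(-4961, 14) ≈ -354.36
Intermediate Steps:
Function('O')(c) = Rational(9, 2) (Function('O')(c) = Add(3, Mul(Rational(1, 2), 3)) = Add(3, Rational(3, 2)) = Rational(9, 2))
Mul(Pow(Add(6, Add(4, Mul(-1, -1))), 2), Add(Mul(-33, Pow(-21, -1)), Mul(-1, Function('O')(3)))) = Mul(Pow(Add(6, Add(4, Mul(-1, -1))), 2), Add(Mul(-33, Pow(-21, -1)), Mul(-1, Rational(9, 2)))) = Mul(Pow(Add(6, Add(4, 1)), 2), Add(Mul(-33, Rational(-1, 21)), Rational(-9, 2))) = Mul(Pow(Add(6, 5), 2), Add(Rational(11, 7), Rational(-9, 2))) = Mul(Pow(11, 2), Rational(-41, 14)) = Mul(121, Rational(-41, 14)) = Rational(-4961, 14)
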